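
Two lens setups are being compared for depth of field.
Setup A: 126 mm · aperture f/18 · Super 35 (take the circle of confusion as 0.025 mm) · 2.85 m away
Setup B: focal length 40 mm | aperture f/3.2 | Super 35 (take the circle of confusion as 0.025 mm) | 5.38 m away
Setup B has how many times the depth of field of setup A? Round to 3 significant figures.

6.99

Setup A: H = 126²/(18×0.025) + 126 ≈ 35406.0 mm; DoF = Df − Dn = 3088.46 − 2645.72 ≈ 442.74 mm.
Setup B: H = 40²/(3.2×0.025) + 40 ≈ 20040.0 mm; DoF = Df − Dn = 7339.7 − 4246.3 ≈ 3093.4 mm.
Ratio = 3093.4 / 442.74 ≈ 6.99.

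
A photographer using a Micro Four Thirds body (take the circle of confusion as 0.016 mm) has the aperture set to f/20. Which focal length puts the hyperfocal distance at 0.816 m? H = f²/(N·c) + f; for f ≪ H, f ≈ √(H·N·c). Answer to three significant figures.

16.0 mm

From H = f²/(N·c) + f, with f ≪ H: f ≈ √(H·N·c) = √(816 × 20 × 0.016) = √261.12 ≈ 16.16 mm.
Exact: f² + N·c·f − N·c·H = 0 ⇒ f = (−N·c + √((N·c)² + 4·N·c·H))/2 = (−0.32 + √1044.6)/2 ≈ 16.000 mm ≈ 16.0 mm.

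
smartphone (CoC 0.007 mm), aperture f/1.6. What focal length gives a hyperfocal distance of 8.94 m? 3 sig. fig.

10.0 mm

From H = f²/(N·c) + f, with f ≪ H: f ≈ √(H·N·c) = √(8940 × 1.6 × 0.007) = √100.13 ≈ 10.01 mm.
The +f correction barely moves this — solving exactly, f² + N·c·f − N·c·H = 0 ⇒ f = (−N·c + √((N·c)² + 4·N·c·H))/2 = (−0.0112 + √400.51)/2 ≈ 10.001 mm, so f ≈ 10.0 mm.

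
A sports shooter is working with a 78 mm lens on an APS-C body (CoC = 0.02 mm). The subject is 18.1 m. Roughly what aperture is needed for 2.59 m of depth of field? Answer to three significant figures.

Write h = H − f = f²/(N·c). The thin-lens limits are Dn = s·h/(h + (s−f)) and Df = s·h/(h − (s−f)), so DoF = Df − Dn = 2·s·(s−f)·h / (h² − (s−f)²).
That is a quadratic in h: DoF·h² − 2·s·(s−f)·h − DoF·(s−f)² = 0 ⇒ h = (s−f)·(s + √(s² + DoF²)) / DoF = 18022 × (18100 + √(18100² + 2590²)) / 2590 = 18022 × (18100 + 18284.4) / 2590 ≈ 253173 mm.
Then N = f²/(c·h) = 78² / (0.02 × 253173) = 6084 / 5063.5 ≈ 1.20.

f/1.20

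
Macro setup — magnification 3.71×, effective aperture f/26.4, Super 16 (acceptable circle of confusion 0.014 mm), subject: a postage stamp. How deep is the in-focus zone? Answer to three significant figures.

0.0537 mm

At magnification m, DoF ≈ 2·N_eff·c/m² = 2 × 26.4 × 0.014 / 3.71² = 0.7392 / 13.76 ≈ 0.0537 mm.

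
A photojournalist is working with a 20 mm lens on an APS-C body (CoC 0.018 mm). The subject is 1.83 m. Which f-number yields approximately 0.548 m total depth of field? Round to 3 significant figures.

f/1.80

Write h = H − f = f²/(N·c). The thin-lens limits are Dn = s·h/(h + (s−f)) and Df = s·h/(h − (s−f)), so DoF = Df − Dn = 2·s·(s−f)·h / (h² − (s−f)²).
That is a quadratic in h: DoF·h² − 2·s·(s−f)·h − DoF·(s−f)² = 0 ⇒ h = (s−f)·(s + √(s² + DoF²)) / DoF = 1810 × (1830 + √(1830² + 548²)) / 548 = 1810 × (1830 + 1910.29) / 548 ≈ 12354 mm.
Then N = f²/(c·h) = 20² / (0.018 × 12354) = 400 / 222.37 ≈ 1.80.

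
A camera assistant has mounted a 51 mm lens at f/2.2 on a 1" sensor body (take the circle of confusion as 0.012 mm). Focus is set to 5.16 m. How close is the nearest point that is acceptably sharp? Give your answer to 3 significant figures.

Hyperfocal distance H = f²/(N·c) + f = 51²/(2.2 × 0.012) + 51 = 2601/0.0264 + 51 ≈ 98573.7 mm ≈ 98.57 m.
Near limit Dn = s·(H − f)/(H + s − 2f) = 5160 × (98573.7 − 51) / (98573.7 + 5160 − 2 × 51) = 5160 × 98522.7 / 103631.7 ≈ 4905.6 mm ≈ 4.91 m.

4.91 m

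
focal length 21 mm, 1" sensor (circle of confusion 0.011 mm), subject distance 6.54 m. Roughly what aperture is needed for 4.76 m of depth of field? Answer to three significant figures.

f/2.00

Write h = H − f = f²/(N·c). The thin-lens limits are Dn = s·h/(h + (s−f)) and Df = s·h/(h − (s−f)), so DoF = Df − Dn = 2·s·(s−f)·h / (h² − (s−f)²).
That is a quadratic in h: DoF·h² − 2·s·(s−f)·h − DoF·(s−f)² = 0 ⇒ h = (s−f)·(s + √(s² + DoF²)) / DoF = 6519 × (6540 + √(6540² + 4760²)) / 4760 = 6519 × (6540 + 8088.83) / 4760 ≈ 20035 mm.
Then N = f²/(c·h) = 21² / (0.011 × 20035) = 441 / 220.38 ≈ 2.00.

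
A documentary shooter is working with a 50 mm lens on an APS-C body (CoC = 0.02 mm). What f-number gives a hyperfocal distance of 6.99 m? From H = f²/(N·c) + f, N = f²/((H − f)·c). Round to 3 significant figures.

f/18

Rearrange H = f²/(N·c) + f for N: N = f² / ((H − f)·c).
N = 50² / ((6990 − 50) × 0.02) = 2500 / 138.8 ≈ 18.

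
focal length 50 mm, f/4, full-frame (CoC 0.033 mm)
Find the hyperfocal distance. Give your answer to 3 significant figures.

Hyperfocal distance H = f²/(N·c) + f = 50²/(4 × 0.033) + 50 = 2500/0.132 + 50 ≈ 18989.4 mm ≈ 19.0 m.

19.0 m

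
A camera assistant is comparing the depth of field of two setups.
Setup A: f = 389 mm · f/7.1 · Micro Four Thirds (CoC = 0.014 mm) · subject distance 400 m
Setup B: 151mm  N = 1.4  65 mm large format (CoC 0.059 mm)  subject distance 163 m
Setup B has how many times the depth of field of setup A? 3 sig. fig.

Setup A: H = 389²/(7.1×0.014) + 389 ≈ 1522733.1 mm; DoF = Df − Dn = 542371 − 316832 ≈ 225539 mm.
Setup B: H = 151²/(1.4×0.059) + 151 ≈ 276192.2 mm; DoF = Df − Dn = 397507 − 102519 ≈ 294988 mm.
Ratio = 294988 / 225539 ≈ 1.31.

1.31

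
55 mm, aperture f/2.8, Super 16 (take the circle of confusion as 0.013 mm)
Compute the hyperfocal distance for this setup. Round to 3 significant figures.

Hyperfocal distance H = f²/(N·c) + f = 55²/(2.8 × 0.013) + 55 = 3025/0.0364 + 55 ≈ 83159.4 mm ≈ 83.2 m.

83.2 m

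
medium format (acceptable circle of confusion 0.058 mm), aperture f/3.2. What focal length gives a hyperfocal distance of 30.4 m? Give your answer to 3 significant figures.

From H = f²/(N·c) + f, with f ≪ H: f ≈ √(H·N·c) = √(30400 × 3.2 × 0.058) = √5642.2 ≈ 75.11 mm.
Exact: f² + N·c·f − N·c·H = 0 ⇒ f = (−N·c + √((N·c)² + 4·N·c·H))/2 = (−0.1856 + √22569)/2 ≈ 75.022 mm ≈ 75.0 mm.

75.0 mm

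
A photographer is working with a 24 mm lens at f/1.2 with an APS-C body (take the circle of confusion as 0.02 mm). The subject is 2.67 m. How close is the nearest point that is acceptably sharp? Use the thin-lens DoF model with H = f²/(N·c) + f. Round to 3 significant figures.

2.40 m

Hyperfocal distance H = f²/(N·c) + f = 24²/(1.2 × 0.02) + 24 = 576/0.024 + 24 ≈ 24024.0 mm ≈ 24.02 m.
Near limit Dn = s·(H − f)/(H + s − 2f) = 2670 × (24024.0 − 24) / (24024.0 + 2670 − 2 × 24) = 2670 × 24000.0 / 26646.0 ≈ 2404.9 mm ≈ 2.40 m.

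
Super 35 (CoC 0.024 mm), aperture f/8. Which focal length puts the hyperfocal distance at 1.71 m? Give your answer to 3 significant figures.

18.0 mm

From H = f²/(N·c) + f, with f ≪ H: f ≈ √(H·N·c) = √(1710 × 8 × 0.024) = √328.32 ≈ 18.12 mm.
Exact: f² + N·c·f − N·c·H = 0 ⇒ f = (−N·c + √((N·c)² + 4·N·c·H))/2 = (−0.192 + √1313.3)/2 ≈ 18.024 mm ≈ 18.0 mm.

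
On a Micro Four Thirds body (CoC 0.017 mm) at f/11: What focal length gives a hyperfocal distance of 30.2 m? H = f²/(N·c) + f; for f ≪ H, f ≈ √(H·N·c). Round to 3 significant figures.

From H = f²/(N·c) + f, with f ≪ H: f ≈ √(H·N·c) = √(30200 × 11 × 0.017) = √5647.4 ≈ 75.15 mm.
Exact: f² + N·c·f − N·c·H = 0 ⇒ f = (−N·c + √((N·c)² + 4·N·c·H))/2 = (−0.187 + √22590)/2 ≈ 75.056 mm ≈ 75.1 mm.

75.1 mm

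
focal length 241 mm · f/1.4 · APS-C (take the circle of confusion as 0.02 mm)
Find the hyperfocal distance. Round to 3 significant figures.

Hyperfocal distance H = f²/(N·c) + f = 241²/(1.4 × 0.02) + 241 = 58081/0.028 + 241 ≈ 2074562.4 mm ≈ 2070 m.

2070 m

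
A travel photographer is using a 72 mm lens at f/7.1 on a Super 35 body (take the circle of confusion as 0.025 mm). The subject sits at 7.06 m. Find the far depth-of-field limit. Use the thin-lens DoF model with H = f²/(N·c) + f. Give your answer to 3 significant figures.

Hyperfocal distance H = f²/(N·c) + f = 72²/(7.1 × 0.025) + 72 = 5184/0.1775 + 72 ≈ 29277.6 mm ≈ 29.28 m.
Far limit Df = s·(H − f)/(H − s) = 7060 × (29277.6 − 72) / (29277.6 − 7060) = 7060 × 29205.6 / 22217.6 ≈ 9280.5 mm ≈ 9.28 m.

9.28 m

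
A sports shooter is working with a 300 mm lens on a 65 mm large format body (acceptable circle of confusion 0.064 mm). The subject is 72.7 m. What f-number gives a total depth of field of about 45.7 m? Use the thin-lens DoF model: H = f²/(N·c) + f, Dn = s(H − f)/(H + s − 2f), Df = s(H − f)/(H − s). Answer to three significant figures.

f/5.60

Write h = H − f = f²/(N·c). The thin-lens limits are Dn = s·h/(h + (s−f)) and Df = s·h/(h − (s−f)), so DoF = Df − Dn = 2·s·(s−f)·h / (h² − (s−f)²).
That is a quadratic in h: DoF·h² − 2·s·(s−f)·h − DoF·(s−f)² = 0 ⇒ h = (s−f)·(s + √(s² + DoF²)) / DoF = 72400 × (72700 + √(72700² + 45700²)) / 45700 = 72400 × (72700 + 85870.7) / 45700 ≈ 251215 mm.
Then N = f²/(c·h) = 300² / (0.064 × 251215) = 90000 / 16078 ≈ 5.60.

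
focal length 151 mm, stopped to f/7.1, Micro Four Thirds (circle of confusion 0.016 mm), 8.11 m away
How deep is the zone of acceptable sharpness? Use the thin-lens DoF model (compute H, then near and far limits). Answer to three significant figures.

Hyperfocal distance H = f²/(N·c) + f = 151²/(7.1 × 0.016) + 151 = 22801/0.1136 + 151 ≈ 200864.0 mm ≈ 200.9 m.
Near limit Dn = s·(H − f)/(H + s − 2f) = 8110 × (200864.0 − 151) / (200864.0 + 8110 − 2 × 151) = 8110 × 200713.0 / 208672.0 ≈ 7800.67 mm.
Far limit Df = s·(H − f)/(H − s) = 8110 × (200864.0 − 151) / (200864.0 − 8110) = 8110 × 200713.0 / 192754.0 ≈ 8444.87 mm.
Depth of field = Df − Dn = 8444.87 − 7800.67 ≈ 644.20 mm ≈ 0.644 m.

0.644 m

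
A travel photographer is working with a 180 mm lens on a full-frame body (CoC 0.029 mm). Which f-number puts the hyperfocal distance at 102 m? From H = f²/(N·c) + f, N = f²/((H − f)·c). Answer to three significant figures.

f/11

Rearrange H = f²/(N·c) + f for N: N = f² / ((H − f)·c).
N = 180² / ((102000 − 180) × 0.029) = 32400 / 2953 ≈ 11.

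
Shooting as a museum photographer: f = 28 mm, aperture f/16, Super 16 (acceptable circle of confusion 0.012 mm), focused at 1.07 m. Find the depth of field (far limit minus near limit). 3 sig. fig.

Hyperfocal distance H = f²/(N·c) + f = 28²/(16 × 0.012) + 28 = 784/0.192 + 28 ≈ 4111.3 mm ≈ 4.111 m.
Near limit Dn = s·(H − f)/(H + s − 2f) = 1070 × (4111.3 − 28) / (4111.3 + 1070 − 2 × 28) = 1070 × 4083.3 / 5125.3 ≈ 852.46 mm.
Far limit Df = s·(H − f)/(H − s) = 1070 × (4111.3 − 28) / (4111.3 − 1070) = 1070 × 4083.3 / 3041.3 ≈ 1436.60 mm.
Depth of field = Df − Dn = 1436.60 − 852.46 ≈ 584.14 mm ≈ 0.584 m.

0.584 m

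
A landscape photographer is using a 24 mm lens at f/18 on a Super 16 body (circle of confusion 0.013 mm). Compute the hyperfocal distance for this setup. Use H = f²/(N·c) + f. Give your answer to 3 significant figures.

Hyperfocal distance H = f²/(N·c) + f = 24²/(18 × 0.013) + 24 = 576/0.234 + 24 ≈ 2485.5 mm ≈ 2.49 m.

2.49 m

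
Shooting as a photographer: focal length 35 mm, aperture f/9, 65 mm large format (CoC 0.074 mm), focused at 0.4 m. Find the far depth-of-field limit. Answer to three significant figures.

Hyperfocal distance H = f²/(N·c) + f = 35²/(9 × 0.074) + 35 = 1225/0.666 + 35 ≈ 1874.3 mm ≈ 1.874 m.
Far limit Df = s·(H − f)/(H − s) = 400 × (1874.3 − 35) / (1874.3 − 400) = 400 × 1839.3 / 1474.3 ≈ 499.03 mm.

499 mm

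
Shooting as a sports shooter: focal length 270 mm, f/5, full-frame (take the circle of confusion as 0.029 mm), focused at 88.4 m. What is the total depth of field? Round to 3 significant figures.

Hyperfocal distance H = f²/(N·c) + f = 270²/(5 × 0.029) + 270 = 72900/0.145 + 270 ≈ 503028.6 mm ≈ 503.0 m.
Near limit Dn = s·(H − f)/(H + s − 2f) = 88400 × (503028.6 − 270) / (503028.6 + 88400 − 2 × 270) = 88400 × 502758.6 / 590888.6 ≈ 75215 mm.
Far limit Df = s·(H − f)/(H − s) = 88400 × (503028.6 − 270) / (503028.6 − 88400) = 88400 × 502758.6 / 414628.6 ≈ 107190 mm.
Depth of field = Df − Dn = 107190 − 75215 ≈ 31975 mm ≈ 32.0 m.

32.0 m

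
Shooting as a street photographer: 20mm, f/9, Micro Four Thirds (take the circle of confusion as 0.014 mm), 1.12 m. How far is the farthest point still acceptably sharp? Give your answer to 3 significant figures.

1.71 m

Hyperfocal distance H = f²/(N·c) + f = 20²/(9 × 0.014) + 20 = 400/0.126 + 20 ≈ 3194.6 mm ≈ 3.195 m.
Far limit Df = s·(H − f)/(H − s) = 1120 × (3194.6 − 20) / (3194.6 − 1120) = 1120 × 3174.6 / 2074.6 ≈ 1713.8 mm ≈ 1.71 m.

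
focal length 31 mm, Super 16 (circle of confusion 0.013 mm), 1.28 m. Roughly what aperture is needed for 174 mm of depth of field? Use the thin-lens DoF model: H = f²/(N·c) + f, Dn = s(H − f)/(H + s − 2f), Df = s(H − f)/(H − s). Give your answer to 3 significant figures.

f/4

Write h = H − f = f²/(N·c). The thin-lens limits are Dn = s·h/(h + (s−f)) and Df = s·h/(h − (s−f)), so DoF = Df − Dn = 2·s·(s−f)·h / (h² − (s−f)²).
That is a quadratic in h: DoF·h² − 2·s·(s−f)·h − DoF·(s−f)² = 0 ⇒ h = (s−f)·(s + √(s² + DoF²)) / DoF = 1249 × (1280 + √(1280² + 174²)) / 174 = 1249 × (1280 + 1291.77) / 174 ≈ 18461 mm.
Then N = f²/(c·h) = 31² / (0.013 × 18461) = 961 / 239.99 ≈ 4.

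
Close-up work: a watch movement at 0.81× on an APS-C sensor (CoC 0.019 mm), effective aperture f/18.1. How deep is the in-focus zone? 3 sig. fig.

At magnification m, DoF ≈ 2·N_eff·c/m² = 2 × 18.1 × 0.019 / 0.81² = 0.6878 / 0.6561 ≈ 1.05 mm.

1.05 mm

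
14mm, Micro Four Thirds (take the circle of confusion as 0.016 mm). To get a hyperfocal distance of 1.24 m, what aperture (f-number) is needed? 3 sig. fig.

f/9.99

Rearrange H = f²/(N·c) + f for N: N = f² / ((H − f)·c).
N = 14² / ((1240 − 14) × 0.016) = 196 / 19.62 ≈ 9.99.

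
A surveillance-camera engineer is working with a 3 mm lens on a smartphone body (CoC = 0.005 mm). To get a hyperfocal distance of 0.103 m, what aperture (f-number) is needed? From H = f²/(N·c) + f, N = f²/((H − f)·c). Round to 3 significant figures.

Rearrange H = f²/(N·c) + f for N: N = f² / ((H − f)·c).
N = 3² / ((103 − 3) × 0.005) = 9 / 0.5000 ≈ 18.

f/18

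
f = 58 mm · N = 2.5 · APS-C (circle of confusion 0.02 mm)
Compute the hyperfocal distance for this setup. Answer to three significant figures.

67.3 m

Hyperfocal distance H = f²/(N·c) + f = 58²/(2.5 × 0.02) + 58 = 3364/0.05 + 58 ≈ 67338.0 mm ≈ 67.3 m.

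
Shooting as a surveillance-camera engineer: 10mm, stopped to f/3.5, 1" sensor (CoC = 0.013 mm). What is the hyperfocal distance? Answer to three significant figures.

2.21 m

Hyperfocal distance H = f²/(N·c) + f = 10²/(3.5 × 0.013) + 10 = 100/0.0455 + 10 ≈ 2207.8 mm ≈ 2.21 m.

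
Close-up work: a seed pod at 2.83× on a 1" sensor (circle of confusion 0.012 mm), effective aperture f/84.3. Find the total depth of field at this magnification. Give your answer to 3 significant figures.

At magnification m, DoF ≈ 2·N_eff·c/m² = 2 × 84.3 × 0.012 / 2.83² = 2.023 / 8.009 ≈ 0.253 mm.

0.253 mm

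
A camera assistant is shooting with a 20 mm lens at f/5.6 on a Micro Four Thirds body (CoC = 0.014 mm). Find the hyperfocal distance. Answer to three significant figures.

5.12 m

Hyperfocal distance H = f²/(N·c) + f = 20²/(5.6 × 0.014) + 20 = 400/0.0784 + 20 ≈ 5122.0 mm ≈ 5.12 m.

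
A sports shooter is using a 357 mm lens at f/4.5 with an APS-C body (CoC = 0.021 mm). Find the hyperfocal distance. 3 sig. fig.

1350 m

Hyperfocal distance H = f²/(N·c) + f = 357²/(4.5 × 0.021) + 357 = 127449/0.0945 + 357 ≈ 1349023.7 mm ≈ 1350 m.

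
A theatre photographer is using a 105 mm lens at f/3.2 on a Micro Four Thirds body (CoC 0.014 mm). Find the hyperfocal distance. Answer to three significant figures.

Hyperfocal distance H = f²/(N·c) + f = 105²/(3.2 × 0.014) + 105 = 11025/0.0448 + 105 ≈ 246198.7 mm ≈ 246 m.

246 m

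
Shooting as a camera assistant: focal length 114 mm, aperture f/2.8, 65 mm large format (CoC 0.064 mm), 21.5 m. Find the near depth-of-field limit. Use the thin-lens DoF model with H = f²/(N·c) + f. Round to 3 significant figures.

Hyperfocal distance H = f²/(N·c) + f = 114²/(2.8 × 0.064) + 114 = 12996/0.1792 + 114 ≈ 72636.3 mm ≈ 72.64 m.
Near limit Dn = s·(H − f)/(H + s − 2f) = 21500 × (72636.3 − 114) / (72636.3 + 21500 − 2 × 114) = 21500 × 72522.3 / 93908.3 ≈ 16604 mm ≈ 16.6 m.

16.6 m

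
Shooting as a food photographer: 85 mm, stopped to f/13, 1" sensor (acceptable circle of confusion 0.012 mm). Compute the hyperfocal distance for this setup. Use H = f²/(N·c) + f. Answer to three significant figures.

Hyperfocal distance H = f²/(N·c) + f = 85²/(13 × 0.012) + 85 = 7225/0.156 + 85 ≈ 46399.1 mm ≈ 46.4 m.

46.4 m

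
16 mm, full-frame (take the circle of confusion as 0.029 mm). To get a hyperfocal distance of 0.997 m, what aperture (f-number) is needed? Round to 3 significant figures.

Rearrange H = f²/(N·c) + f for N: N = f² / ((H − f)·c).
N = 16² / ((997 − 16) × 0.029) = 256 / 28.45 ≈ 9.

f/9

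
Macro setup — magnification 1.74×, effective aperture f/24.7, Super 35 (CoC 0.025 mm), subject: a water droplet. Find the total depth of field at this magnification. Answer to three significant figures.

At magnification m, DoF ≈ 2·N_eff·c/m² = 2 × 24.7 × 0.025 / 1.74² = 1.235 / 3.028 ≈ 0.408 mm.

0.408 mm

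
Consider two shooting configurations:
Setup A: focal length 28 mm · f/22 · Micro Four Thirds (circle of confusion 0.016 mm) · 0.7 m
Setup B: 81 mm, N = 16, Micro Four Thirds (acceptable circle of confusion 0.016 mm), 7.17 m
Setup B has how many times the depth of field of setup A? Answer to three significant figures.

9.24

Setup A: H = 28²/(22×0.016) + 28 ≈ 2255.3 mm; DoF = Df − Dn = 1002.45 − 537.75 ≈ 464.70 mm.
Setup B: H = 81²/(16×0.016) + 81 ≈ 25709.9 mm; DoF = Df − Dn = 9911.6 − 5616.5 ≈ 4295.1 mm.
Ratio = 4295.1 / 464.70 ≈ 9.24.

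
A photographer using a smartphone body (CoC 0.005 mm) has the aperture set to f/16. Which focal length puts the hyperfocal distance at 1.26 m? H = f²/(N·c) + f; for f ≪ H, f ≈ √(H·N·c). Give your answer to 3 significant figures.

10.0 mm

From H = f²/(N·c) + f, with f ≪ H: f ≈ √(H·N·c) = √(1260 × 16 × 0.005) = √100.80 ≈ 10.04 mm.
The +f correction barely moves this — solving exactly, f² + N·c·f − N·c·H = 0 ⇒ f = (−N·c + √((N·c)² + 4·N·c·H))/2 = (−0.08 + √403.21)/2 ≈ 10.000 mm, so f ≈ 10.0 mm.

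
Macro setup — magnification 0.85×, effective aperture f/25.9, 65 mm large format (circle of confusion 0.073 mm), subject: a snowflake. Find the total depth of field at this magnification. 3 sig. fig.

5.23 mm

At magnification m, DoF ≈ 2·N_eff·c/m² = 2 × 25.9 × 0.073 / 0.85² = 3.781 / 0.7225 ≈ 5.23 mm.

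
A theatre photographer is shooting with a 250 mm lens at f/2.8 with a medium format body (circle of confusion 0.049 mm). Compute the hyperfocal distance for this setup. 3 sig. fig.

456 m

Hyperfocal distance H = f²/(N·c) + f = 250²/(2.8 × 0.049) + 250 = 62500/0.1372 + 250 ≈ 455789.4 mm ≈ 456 m.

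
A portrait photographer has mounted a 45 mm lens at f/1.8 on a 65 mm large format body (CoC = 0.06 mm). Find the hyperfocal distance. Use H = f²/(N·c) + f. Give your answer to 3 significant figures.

Hyperfocal distance H = f²/(N·c) + f = 45²/(1.8 × 0.06) + 45 = 2025/0.108 + 45 ≈ 18795.0 mm ≈ 18.8 m.

18.8 m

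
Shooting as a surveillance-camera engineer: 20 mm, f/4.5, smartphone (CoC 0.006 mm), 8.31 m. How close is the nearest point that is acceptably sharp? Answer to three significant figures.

5.33 m

Hyperfocal distance H = f²/(N·c) + f = 20²/(4.5 × 0.006) + 20 = 400/0.027 + 20 ≈ 14834.8 mm ≈ 14.83 m.
Near limit Dn = s·(H − f)/(H + s − 2f) = 8310 × (14834.8 − 20) / (14834.8 + 8310 − 2 × 20) = 8310 × 14814.8 / 23104.8 ≈ 5328.4 mm ≈ 5.33 m.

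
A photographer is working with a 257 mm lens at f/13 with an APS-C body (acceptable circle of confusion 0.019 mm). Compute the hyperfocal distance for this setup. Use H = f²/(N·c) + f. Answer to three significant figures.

268 m

Hyperfocal distance H = f²/(N·c) + f = 257²/(13 × 0.019) + 257 = 66049/0.247 + 257 ≈ 267661.9 mm ≈ 268 m.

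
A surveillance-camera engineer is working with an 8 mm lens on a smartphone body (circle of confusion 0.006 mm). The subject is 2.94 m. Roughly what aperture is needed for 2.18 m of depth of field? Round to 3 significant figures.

Write h = H − f = f²/(N·c). The thin-lens limits are Dn = s·h/(h + (s−f)) and Df = s·h/(h − (s−f)), so DoF = Df − Dn = 2·s·(s−f)·h / (h² − (s−f)²).
That is a quadratic in h: DoF·h² − 2·s·(s−f)·h − DoF·(s−f)² = 0 ⇒ h = (s−f)·(s + √(s² + DoF²)) / DoF = 2932 × (2940 + √(2940² + 2180²)) / 2180 = 2932 × (2940 + 3660.05) / 2180 ≈ 8876.8 mm.
Then N = f²/(c·h) = 8² / (0.006 × 8876.8) = 64 / 53.261 ≈ 1.20.

f/1.20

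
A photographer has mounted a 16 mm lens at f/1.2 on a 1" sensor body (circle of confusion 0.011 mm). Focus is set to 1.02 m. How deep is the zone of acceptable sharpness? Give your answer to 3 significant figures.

106 mm

Hyperfocal distance H = f²/(N·c) + f = 16²/(1.2 × 0.011) + 16 = 256/0.0132 + 16 ≈ 19409.9 mm ≈ 19.41 m.
Near limit Dn = s·(H − f)/(H + s − 2f) = 1020 × (19409.9 − 16) / (19409.9 + 1020 − 2 × 16) = 1020 × 19393.9 / 20397.9 ≈ 969.79 mm.
Far limit Df = s·(H − f)/(H − s) = 1020 × (19409.9 − 16) / (19409.9 − 1020) = 1020 × 19393.9 / 18389.9 ≈ 1075.69 mm.
Depth of field = Df − Dn = 1075.69 − 969.79 ≈ 105.90 mm.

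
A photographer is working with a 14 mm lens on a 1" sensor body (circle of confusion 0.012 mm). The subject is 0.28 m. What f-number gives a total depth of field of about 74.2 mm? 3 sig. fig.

f/8

Write h = H − f = f²/(N·c). The thin-lens limits are Dn = s·h/(h + (s−f)) and Df = s·h/(h − (s−f)), so DoF = Df − Dn = 2·s·(s−f)·h / (h² − (s−f)²).
That is a quadratic in h: DoF·h² − 2·s·(s−f)·h − DoF·(s−f)² = 0 ⇒ h = (s−f)·(s + √(s² + DoF²)) / DoF = 266 × (280 + √(280² + 74.2²)) / 74.2 = 266 × (280 + 289.665) / 74.2 ≈ 2042.2 mm.
Then N = f²/(c·h) = 14² / (0.012 × 2042.2) = 196 / 24.506 ≈ 8.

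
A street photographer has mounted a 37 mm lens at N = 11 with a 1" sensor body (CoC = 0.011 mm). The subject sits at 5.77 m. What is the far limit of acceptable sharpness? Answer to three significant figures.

Hyperfocal distance H = f²/(N·c) + f = 37²/(11 × 0.011) + 37 = 1369/0.121 + 37 ≈ 11351.0 mm ≈ 11.35 m.
Far limit Df = s·(H − f)/(H − s) = 5770 × (11351.0 − 37) / (11351.0 − 5770) = 5770 × 11314.0 / 5581.0 ≈ 11697 mm ≈ 11.7 m.

11.7 m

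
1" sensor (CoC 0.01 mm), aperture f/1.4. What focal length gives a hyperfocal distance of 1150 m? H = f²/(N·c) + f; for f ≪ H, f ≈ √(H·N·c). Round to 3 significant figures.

From H = f²/(N·c) + f, with f ≪ H: f ≈ √(H·N·c) = √(1150000 × 1.4 × 0.01) = √16100 ≈ 126.9 mm.
The +f correction barely moves this — solving exactly, f² + N·c·f − N·c·H = 0 ⇒ f = (−N·c + √((N·c)² + 4·N·c·H))/2 = (−0.014 + √64400)/2 ≈ 126.88 mm, so f ≈ 127 mm.

127 mm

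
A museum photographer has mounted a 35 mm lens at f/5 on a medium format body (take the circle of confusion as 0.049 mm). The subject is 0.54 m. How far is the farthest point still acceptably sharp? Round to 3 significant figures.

Hyperfocal distance H = f²/(N·c) + f = 35²/(5 × 0.049) + 35 = 1225/0.245 + 35 ≈ 5035.0 mm ≈ 5.035 m.
Far limit Df = s·(H − f)/(H − s) = 540 × (5035.0 − 35) / (5035.0 − 540) = 540 × 5000.0 / 4495.0 ≈ 600.67 mm ≈ 0.601 m.

0.601 m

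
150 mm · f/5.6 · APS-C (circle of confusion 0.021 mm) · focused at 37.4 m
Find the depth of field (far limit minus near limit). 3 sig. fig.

15.1 m

Hyperfocal distance H = f²/(N·c) + f = 150²/(5.6 × 0.021) + 150 = 22500/0.1176 + 150 ≈ 191476.5 mm ≈ 191.5 m.
Near limit Dn = s·(H − f)/(H + s − 2f) = 37400 × (191476.5 − 150) / (191476.5 + 37400 − 2 × 150) = 37400 × 191326.5 / 228576.5 ≈ 31305 mm.
Far limit Df = s·(H − f)/(H − s) = 37400 × (191476.5 − 150) / (191476.5 − 37400) = 37400 × 191326.5 / 154076.5 ≈ 46442 mm.
Depth of field = Df − Dn = 46442 − 31305 ≈ 15137 mm ≈ 15.1 m.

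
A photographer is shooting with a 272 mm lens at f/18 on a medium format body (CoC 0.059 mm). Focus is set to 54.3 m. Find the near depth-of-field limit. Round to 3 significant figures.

Hyperfocal distance H = f²/(N·c) + f = 272²/(18 × 0.059) + 272 = 73984/1.062 + 272 ≈ 69936.8 mm ≈ 69.94 m.
Near limit Dn = s·(H − f)/(H + s − 2f) = 54300 × (69936.8 − 272) / (69936.8 + 54300 − 2 × 272) = 54300 × 69664.8 / 123692.8 ≈ 30582 mm ≈ 30.6 m.

30.6 m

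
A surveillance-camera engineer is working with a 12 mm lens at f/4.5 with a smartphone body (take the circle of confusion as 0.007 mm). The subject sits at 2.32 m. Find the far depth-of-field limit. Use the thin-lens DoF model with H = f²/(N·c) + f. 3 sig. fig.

4.69 m

Hyperfocal distance H = f²/(N·c) + f = 12²/(4.5 × 0.007) + 12 = 144/0.0315 + 12 ≈ 4583.4 mm ≈ 4.583 m.
Far limit Df = s·(H − f)/(H − s) = 2320 × (4583.4 − 12) / (4583.4 − 2320) = 2320 × 4571.4 / 2263.4 ≈ 4685.7 mm ≈ 4.69 m.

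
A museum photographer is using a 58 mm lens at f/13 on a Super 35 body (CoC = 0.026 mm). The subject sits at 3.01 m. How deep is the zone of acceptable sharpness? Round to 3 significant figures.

1.96 m

Hyperfocal distance H = f²/(N·c) + f = 58²/(13 × 0.026) + 58 = 3364/0.338 + 58 ≈ 10010.7 mm ≈ 10.01 m.
Near limit Dn = s·(H − f)/(H + s − 2f) = 3010 × (10010.7 − 58) / (10010.7 + 3010 − 2 × 58) = 3010 × 9952.7 / 12904.7 ≈ 2321.4 mm.
Far limit Df = s·(H − f)/(H − s) = 3010 × (10010.7 − 58) / (10010.7 − 3010) = 3010 × 9952.7 / 7000.7 ≈ 4279.2 mm.
Depth of field = Df − Dn = 4279.2 − 2321.4 ≈ 1957.8 mm ≈ 1.96 m.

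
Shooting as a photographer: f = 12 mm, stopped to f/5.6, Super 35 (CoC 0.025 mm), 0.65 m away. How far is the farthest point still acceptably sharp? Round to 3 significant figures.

1.71 m

Hyperfocal distance H = f²/(N·c) + f = 12²/(5.6 × 0.025) + 12 = 144/0.14 + 12 ≈ 1040.6 mm ≈ 1.041 m.
Far limit Df = s·(H − f)/(H − s) = 650 × (1040.6 − 12) / (1040.6 − 650) = 650 × 1028.6 / 390.6 ≈ 1711.8 mm ≈ 1.71 m.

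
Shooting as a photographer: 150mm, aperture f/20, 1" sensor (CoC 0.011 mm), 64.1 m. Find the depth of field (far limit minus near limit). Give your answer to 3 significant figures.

132 m

Hyperfocal distance H = f²/(N·c) + f = 150²/(20 × 0.011) + 150 = 22500/0.22 + 150 ≈ 102422.7 mm ≈ 102.4 m.
Near limit Dn = s·(H − f)/(H + s − 2f) = 64100 × (102422.7 − 150) / (102422.7 + 64100 − 2 × 150) = 64100 × 102272.7 / 166222.7 ≈ 39439 mm.
Far limit Df = s·(H − f)/(H − s) = 64100 × (102422.7 − 150) / (102422.7 − 64100) = 64100 × 102272.7 / 38322.7 ≈ 171065 mm.
Depth of field = Df − Dn = 171065 − 39439 ≈ 131626 mm ≈ 132 m.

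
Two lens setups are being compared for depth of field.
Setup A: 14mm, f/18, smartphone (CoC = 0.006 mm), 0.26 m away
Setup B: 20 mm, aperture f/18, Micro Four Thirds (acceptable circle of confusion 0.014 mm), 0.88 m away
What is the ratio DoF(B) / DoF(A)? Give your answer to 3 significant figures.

18.8

Setup A: H = 14²/(18×0.006) + 14 ≈ 1828.8 mm; DoF = Df − Dn = 300.770 − 228.964 ≈ 71.806 mm.
Setup B: H = 20²/(18×0.014) + 20 ≈ 1607.3 mm; DoF = Df − Dn = 1920.6 − 570.8 ≈ 1349.8 mm.
Ratio = 1349.8 / 71.806 ≈ 18.8.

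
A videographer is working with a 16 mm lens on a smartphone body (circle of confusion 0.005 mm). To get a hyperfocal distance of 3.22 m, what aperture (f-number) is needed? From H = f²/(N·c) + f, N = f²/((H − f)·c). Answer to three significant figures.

Rearrange H = f²/(N·c) + f for N: N = f² / ((H − f)·c).
N = 16² / ((3220 − 16) × 0.005) = 256 / 16.02 ≈ 16.

f/16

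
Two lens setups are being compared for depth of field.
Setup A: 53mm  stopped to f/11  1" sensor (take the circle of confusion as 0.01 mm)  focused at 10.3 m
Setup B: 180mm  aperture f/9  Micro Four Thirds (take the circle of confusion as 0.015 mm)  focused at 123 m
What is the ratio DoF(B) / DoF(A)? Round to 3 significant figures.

17.3

Setup A: H = 53²/(11×0.01) + 53 ≈ 25589.4 mm; DoF = Df − Dn = 17203.1 − 7350.5 ≈ 9852.6 mm.
Setup B: H = 180²/(9×0.015) + 180 ≈ 240180.0 mm; DoF = Df − Dn = 251920 − 81363 ≈ 170557 mm.
Ratio = 170557 / 9852.6 ≈ 17.3.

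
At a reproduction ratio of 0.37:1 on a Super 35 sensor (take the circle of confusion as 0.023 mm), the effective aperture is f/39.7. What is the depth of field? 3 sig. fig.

13.3 mm

At magnification m, DoF ≈ 2·N_eff·c/m² = 2 × 39.7 × 0.023 / 0.37² = 1.826 / 0.1369 ≈ 13.3 mm.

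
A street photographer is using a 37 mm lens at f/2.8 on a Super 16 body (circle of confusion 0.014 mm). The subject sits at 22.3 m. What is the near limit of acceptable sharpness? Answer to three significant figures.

13.6 m

Hyperfocal distance H = f²/(N·c) + f = 37²/(2.8 × 0.014) + 37 = 1369/0.0392 + 37 ≈ 34960.5 mm ≈ 34.96 m.
Near limit Dn = s·(H − f)/(H + s − 2f) = 22300 × (34960.5 − 37) / (34960.5 + 22300 − 2 × 37) = 22300 × 34923.5 / 57186.5 ≈ 13618 mm ≈ 13.6 m.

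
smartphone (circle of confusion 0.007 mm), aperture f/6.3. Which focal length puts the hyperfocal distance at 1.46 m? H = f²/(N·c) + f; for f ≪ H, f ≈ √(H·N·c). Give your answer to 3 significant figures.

8.00 mm

From H = f²/(N·c) + f, with f ≪ H: f ≈ √(H·N·c) = √(1460 × 6.3 × 0.007) = √64.386 ≈ 8.024 mm.
Exact: f² + N·c·f − N·c·H = 0 ⇒ f = (−N·c + √((N·c)² + 4·N·c·H))/2 = (−0.0441 + √257.55)/2 ≈ 8.0021 mm ≈ 8.00 mm.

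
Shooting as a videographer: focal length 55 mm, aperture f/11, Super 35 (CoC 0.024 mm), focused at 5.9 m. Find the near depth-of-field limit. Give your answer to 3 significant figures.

3.91 m

Hyperfocal distance H = f²/(N·c) + f = 55²/(11 × 0.024) + 55 = 3025/0.264 + 55 ≈ 11513.3 mm ≈ 11.51 m.
Near limit Dn = s·(H − f)/(H + s − 2f) = 5900 × (11513.3 − 55) / (11513.3 + 5900 − 2 × 55) = 5900 × 11458.3 / 17303.3 ≈ 3907.0 mm ≈ 3.91 m.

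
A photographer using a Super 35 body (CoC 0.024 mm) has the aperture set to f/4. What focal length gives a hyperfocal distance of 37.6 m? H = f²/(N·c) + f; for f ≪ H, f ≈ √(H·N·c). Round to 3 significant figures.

60.0 mm

From H = f²/(N·c) + f, with f ≪ H: f ≈ √(H·N·c) = √(37600 × 4 × 0.024) = √3609.6 ≈ 60.08 mm.
Exact: f² + N·c·f − N·c·H = 0 ⇒ f = (−N·c + √((N·c)² + 4·N·c·H))/2 = (−0.096 + √14438)/2 ≈ 60.032 mm ≈ 60.0 mm.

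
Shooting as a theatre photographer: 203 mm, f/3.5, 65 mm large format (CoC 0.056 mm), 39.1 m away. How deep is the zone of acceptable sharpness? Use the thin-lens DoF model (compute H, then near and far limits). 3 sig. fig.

Hyperfocal distance H = f²/(N·c) + f = 203²/(3.5 × 0.056) + 203 = 41209/0.196 + 203 ≈ 210453.0 mm ≈ 210.5 m.
Near limit Dn = s·(H − f)/(H + s − 2f) = 39100 × (210453.0 − 203) / (210453.0 + 39100 − 2 × 203) = 39100 × 210250.0 / 249147.0 ≈ 32996 mm.
Far limit Df = s·(H − f)/(H − s) = 39100 × (210453.0 − 203) / (210453.0 − 39100) = 39100 × 210250.0 / 171353.0 ≈ 47976 mm.
Depth of field = Df − Dn = 47976 − 32996 ≈ 14980 mm ≈ 15.0 m.

15.0 m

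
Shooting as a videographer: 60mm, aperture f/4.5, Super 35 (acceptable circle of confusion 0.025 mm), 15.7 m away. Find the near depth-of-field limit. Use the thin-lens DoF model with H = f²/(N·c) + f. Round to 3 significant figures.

Hyperfocal distance H = f²/(N·c) + f = 60²/(4.5 × 0.025) + 60 = 3600/0.1125 + 60 ≈ 32060.0 mm ≈ 32.06 m.
Near limit Dn = s·(H − f)/(H + s − 2f) = 15700 × (32060.0 − 60) / (32060.0 + 15700 − 2 × 60) = 15700 × 32000.0 / 47640.0 ≈ 10546 mm ≈ 10.5 m.

10.5 m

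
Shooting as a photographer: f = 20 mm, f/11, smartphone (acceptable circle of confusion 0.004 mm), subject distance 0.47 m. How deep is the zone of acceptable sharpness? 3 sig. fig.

46.6 mm

Hyperfocal distance H = f²/(N·c) + f = 20²/(11 × 0.004) + 20 = 400/0.044 + 20 ≈ 9110.9 mm ≈ 9.111 m.
Near limit Dn = s·(H − f)/(H + s − 2f) = 470 × (9110.9 − 20) / (9110.9 + 470 − 2 × 20) = 470 × 9090.9 / 9540.9 ≈ 447.832 mm.
Far limit Df = s·(H − f)/(H − s) = 470 × (9110.9 − 20) / (9110.9 − 470) = 470 × 9090.9 / 8640.9 ≈ 494.477 mm.
Depth of field = Df − Dn = 494.477 − 447.832 ≈ 46.645 mm.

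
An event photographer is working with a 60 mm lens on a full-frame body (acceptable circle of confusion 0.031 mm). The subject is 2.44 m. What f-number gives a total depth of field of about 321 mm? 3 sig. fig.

Write h = H − f = f²/(N·c). The thin-lens limits are Dn = s·h/(h + (s−f)) and Df = s·h/(h − (s−f)), so DoF = Df − Dn = 2·s·(s−f)·h / (h² − (s−f)²).
That is a quadratic in h: DoF·h² − 2·s·(s−f)·h − DoF·(s−f)² = 0 ⇒ h = (s−f)·(s + √(s² + DoF²)) / DoF = 2380 × (2440 + √(2440² + 321²)) / 321 = 2380 × (2440 + 2461.02) / 321 ≈ 36338 mm.
Then N = f²/(c·h) = 60² / (0.031 × 36338) = 3600 / 1126.5 ≈ 3.20.

f/3.20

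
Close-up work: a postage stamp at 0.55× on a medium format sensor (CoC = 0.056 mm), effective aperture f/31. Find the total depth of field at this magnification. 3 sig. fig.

11.5 mm

At magnification m, DoF ≈ 2·N_eff·c/m² = 2 × 31 × 0.056 / 0.55² = 3.472 / 0.3025 ≈ 11.5 mm.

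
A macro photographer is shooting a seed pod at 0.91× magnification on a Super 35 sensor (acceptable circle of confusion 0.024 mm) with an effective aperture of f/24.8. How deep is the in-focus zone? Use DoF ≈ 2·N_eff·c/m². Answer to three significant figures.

At magnification m, DoF ≈ 2·N_eff·c/m² = 2 × 24.8 × 0.024 / 0.91² = 1.19 / 0.8281 ≈ 1.44 mm.

1.44 mm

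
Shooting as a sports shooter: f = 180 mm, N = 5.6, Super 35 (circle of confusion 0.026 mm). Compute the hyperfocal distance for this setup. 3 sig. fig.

223 m

Hyperfocal distance H = f²/(N·c) + f = 180²/(5.6 × 0.026) + 180 = 32400/0.1456 + 180 ≈ 222707.5 mm ≈ 223 m.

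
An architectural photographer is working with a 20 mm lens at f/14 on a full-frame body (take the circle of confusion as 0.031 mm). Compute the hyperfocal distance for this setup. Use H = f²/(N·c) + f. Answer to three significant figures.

0.942 m

Hyperfocal distance H = f²/(N·c) + f = 20²/(14 × 0.031) + 20 = 400/0.434 + 20 ≈ 941.7 mm ≈ 0.942 m.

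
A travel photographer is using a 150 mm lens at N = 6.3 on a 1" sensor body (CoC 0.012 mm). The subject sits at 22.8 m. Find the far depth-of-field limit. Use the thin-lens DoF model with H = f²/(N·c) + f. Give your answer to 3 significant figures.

24.7 m

Hyperfocal distance H = f²/(N·c) + f = 150²/(6.3 × 0.012) + 150 = 22500/0.0756 + 150 ≈ 297769.0 mm ≈ 297.8 m.
Far limit Df = s·(H − f)/(H − s) = 22800 × (297769.0 − 150) / (297769.0 − 22800) = 22800 × 297619.0 / 274969.0 ≈ 24678 mm ≈ 24.7 m.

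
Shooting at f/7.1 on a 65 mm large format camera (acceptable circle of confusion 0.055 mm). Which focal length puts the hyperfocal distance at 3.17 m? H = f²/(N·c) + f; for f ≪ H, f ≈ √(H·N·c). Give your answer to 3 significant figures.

From H = f²/(N·c) + f, with f ≪ H: f ≈ √(H·N·c) = √(3170 × 7.1 × 0.055) = √1237.9 ≈ 35.18 mm.
Exact: f² + N·c·f − N·c·H = 0 ⇒ f = (−N·c + √((N·c)² + 4·N·c·H))/2 = (−0.3905 + √4951.7)/2 ≈ 34.989 mm ≈ 35.0 mm.

35.0 mm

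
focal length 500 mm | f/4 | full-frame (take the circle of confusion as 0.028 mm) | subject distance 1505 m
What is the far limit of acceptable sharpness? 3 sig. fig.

Hyperfocal distance H = f²/(N·c) + f = 500²/(4 × 0.028) + 500 = 250000/0.112 + 500 ≈ 2232642.9 mm ≈ 2233 m.
Far limit Df = s·(H − f)/(H − s) = 1505000 × (2232642.9 − 500) / (2232642.9 − 1505000) = 1505000 × 2232142.9 / 727642.9 ≈ 4616791 mm ≈ 4620 m.

4620 m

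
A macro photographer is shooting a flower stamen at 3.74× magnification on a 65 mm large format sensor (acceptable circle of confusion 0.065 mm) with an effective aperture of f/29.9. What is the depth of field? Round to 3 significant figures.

At magnification m, DoF ≈ 2·N_eff·c/m² = 2 × 29.9 × 0.065 / 3.74² = 3.887 / 13.99 ≈ 0.278 mm.

0.278 mm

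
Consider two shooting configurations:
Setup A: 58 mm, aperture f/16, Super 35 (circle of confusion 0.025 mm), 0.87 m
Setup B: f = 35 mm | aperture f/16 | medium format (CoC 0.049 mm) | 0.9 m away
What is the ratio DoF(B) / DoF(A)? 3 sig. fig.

Setup A: H = 58²/(16×0.025) + 58 ≈ 8468.0 mm; DoF = Df − Dn = 962.98 − 793.40 ≈ 169.58 mm.
Setup B: H = 35²/(16×0.049) + 35 ≈ 1597.5 mm; DoF = Df − Dn = 2016.1 − 579.3 ≈ 1436.8 mm.
Ratio = 1436.8 / 169.58 ≈ 8.47.

8.47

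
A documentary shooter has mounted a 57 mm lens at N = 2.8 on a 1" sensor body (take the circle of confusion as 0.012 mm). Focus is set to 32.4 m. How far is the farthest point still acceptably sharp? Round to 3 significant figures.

48.7 m

Hyperfocal distance H = f²/(N·c) + f = 57²/(2.8 × 0.012) + 57 = 3249/0.0336 + 57 ≈ 96753.4 mm ≈ 96.75 m.
Far limit Df = s·(H − f)/(H − s) = 32400 × (96753.4 − 57) / (96753.4 − 32400) = 32400 × 96696.4 / 64353.4 ≈ 48684 mm ≈ 48.7 m.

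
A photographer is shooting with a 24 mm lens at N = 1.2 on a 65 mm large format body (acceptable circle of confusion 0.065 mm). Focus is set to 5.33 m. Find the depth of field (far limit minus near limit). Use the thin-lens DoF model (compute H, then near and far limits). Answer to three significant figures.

15.8 m

Hyperfocal distance H = f²/(N·c) + f = 24²/(1.2 × 0.065) + 24 = 576/0.078 + 24 ≈ 7408.6 mm ≈ 7.409 m.
Near limit Dn = s·(H − f)/(H + s − 2f) = 5330 × (7408.6 − 24) / (7408.6 + 5330 − 2 × 24) = 5330 × 7384.6 / 12690.6 ≈ 3102 mm.
Far limit Df = s·(H − f)/(H − s) = 5330 × (7408.6 − 24) / (7408.6 − 5330) = 5330 × 7384.6 / 2078.6 ≈ 18936 mm.
Depth of field = Df − Dn = 18936 − 3102 ≈ 15834 mm ≈ 15.8 m.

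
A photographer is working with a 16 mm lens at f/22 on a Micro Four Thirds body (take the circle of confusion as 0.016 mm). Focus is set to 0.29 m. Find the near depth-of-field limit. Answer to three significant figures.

211 mm

Hyperfocal distance H = f²/(N·c) + f = 16²/(22 × 0.016) + 16 = 256/0.352 + 16 ≈ 743.3 mm ≈ 0.743 m.
Near limit Dn = s·(H − f)/(H + s − 2f) = 290 × (743.3 − 16) / (743.3 + 290 − 2 × 16) = 290 × 727.3 / 1001.3 ≈ 210.64 mm.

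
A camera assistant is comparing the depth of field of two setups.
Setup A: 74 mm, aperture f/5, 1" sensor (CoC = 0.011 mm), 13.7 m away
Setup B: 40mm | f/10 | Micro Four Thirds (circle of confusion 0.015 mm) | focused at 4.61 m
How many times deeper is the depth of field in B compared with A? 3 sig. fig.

1.27

Setup A: H = 74²/(5×0.011) + 74 ≈ 99637.6 mm; DoF = Df − Dn = 15872.2 − 12050.8 ≈ 3821.4 mm.
Setup B: H = 40²/(10×0.015) + 40 ≈ 10706.7 mm; DoF = Df − Dn = 8065.6 − 3227.3 ≈ 4838.3 mm.
Ratio = 4838.3 / 3821.4 ≈ 1.27.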